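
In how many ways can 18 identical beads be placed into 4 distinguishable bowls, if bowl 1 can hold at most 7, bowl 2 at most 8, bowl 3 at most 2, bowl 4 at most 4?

19

By stars and bars, unrestricted non-negative solutions to x_1+…+x_4 = 18 number C(18+3,3) = 1330.
Subtract solutions that violate a single cap (substitute x_i' = x_i − (cap_i+1)): x_1 ≥ 8 gives C(13,3) = 286; x_2 ≥ 9 gives C(12,3) = 220; x_3 ≥ 3 gives C(18,3) = 816; x_4 ≥ 5 gives C(16,3) = 560. Together 1882.
Add back pairs where two caps are both exceeded: 4 + 120 + 56 + 84 + 35 + 286 = 585.
Subtract triples: 0 + 0 + 10 + 4 = 14.
By inclusion–exclusion the count is 1330 − 1882 + 585 − 14 = 19.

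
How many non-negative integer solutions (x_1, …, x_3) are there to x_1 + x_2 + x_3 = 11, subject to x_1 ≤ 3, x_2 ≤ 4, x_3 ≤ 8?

Without the upper bounds there are C(13,2) = 78 ways to split 11 among 3 variables.
Subtract solutions that violate a single cap (substitute x_i' = x_i − (cap_i+1)): x_1 ≥ 4 gives C(9,2) = 36; x_2 ≥ 5 gives C(8,2) = 28; x_3 ≥ 9 gives C(4,2) = 6. Together 70.
Add back pairs where two caps are both exceeded: 6 + 0 + 0 = 6.
By inclusion–exclusion the count is 78 − 70 + 6 = 14.

14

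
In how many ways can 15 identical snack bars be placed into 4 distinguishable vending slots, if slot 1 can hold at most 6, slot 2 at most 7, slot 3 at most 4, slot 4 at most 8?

196

Without the upper bounds there are C(18,3) = 816 ways to split 15 among 4 vending slots.
Subtract solutions that violate a single cap (substitute x_i' = x_i − (cap_i+1)): x_1 ≥ 7 gives C(11,3) = 165; x_2 ≥ 8 gives C(10,3) = 120; x_3 ≥ 5 gives C(13,3) = 286; x_4 ≥ 9 gives C(9,3) = 84. Together 655.
Add back pairs where two caps are both exceeded: 1 + 20 + 0 + 10 + 0 + 4 = 35.
By inclusion–exclusion the count is 816 − 655 + 35 = 196.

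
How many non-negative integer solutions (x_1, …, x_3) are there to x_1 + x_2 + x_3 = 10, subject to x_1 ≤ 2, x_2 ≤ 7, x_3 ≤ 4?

Without the upper bounds there are C(12,2) = 66 ways to split 10 among 3 variables.
Subtract solutions that violate a single cap (substitute x_i' = x_i − (cap_i+1)): x_1 ≥ 3 gives C(9,2) = 36; x_2 ≥ 8 gives C(4,2) = 6; x_3 ≥ 5 gives C(7,2) = 21. Together 63.
Add back pairs where two caps are both exceeded: 0 + 6 + 0 = 6.
By inclusion–exclusion the count is 66 − 63 + 6 = 9.

9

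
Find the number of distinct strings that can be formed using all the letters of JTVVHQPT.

10080

Letter multiplicities in JTVVHQPT: H×1, J×1, P×1, Q×1, T×2, V×2.
Dividing 8! = 40320 by 2!·2! = 4 for the repeated letters gives 10080.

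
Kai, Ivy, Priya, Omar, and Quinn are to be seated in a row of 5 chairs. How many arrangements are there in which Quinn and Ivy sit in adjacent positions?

Place the 3 others and the Quinn-Ivy pair as 4 objects in a line; the pair has 2 internal arrangements.
So the count is 2·(4)! = 48.

48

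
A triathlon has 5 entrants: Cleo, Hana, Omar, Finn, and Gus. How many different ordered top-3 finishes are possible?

60

This is an ordered selection of 3 from 5: P(5,3).
That gives 5 × 4 × 3 = 60.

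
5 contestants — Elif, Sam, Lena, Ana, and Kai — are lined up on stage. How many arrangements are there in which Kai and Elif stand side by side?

48

Glue Kai and Elif into one block (2 internal orders), leaving 4 units to arrange in a row.
So the count is 2·(4)! = 48.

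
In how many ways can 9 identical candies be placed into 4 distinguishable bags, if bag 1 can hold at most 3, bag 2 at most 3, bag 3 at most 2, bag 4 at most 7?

By stars and bars, unrestricted non-negative solutions to x_1+…+x_4 = 9 number C(9+3,3) = 220.
Subtract solutions that violate a single cap (substitute x_i' = x_i − (cap_i+1)): x_1 ≥ 4 gives C(8,3) = 56; x_2 ≥ 4 gives C(8,3) = 56; x_3 ≥ 3 gives C(9,3) = 84; x_4 ≥ 8 gives C(4,3) = 4. Together 200.
Add back pairs where two caps are both exceeded: 4 + 10 + 0 + 10 + 0 + 0 = 24.
By inclusion–exclusion the count is 220 − 200 + 24 = 44.

44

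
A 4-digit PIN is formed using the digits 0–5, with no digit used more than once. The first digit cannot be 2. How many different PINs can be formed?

The first digit has 6−1 = 5 choices (anything except 2).
The remaining 3 digits are filled from the other 5 symbols without repetition: 5 × 4 × 3 = 60.
Total: 5 × 60 = 300.

300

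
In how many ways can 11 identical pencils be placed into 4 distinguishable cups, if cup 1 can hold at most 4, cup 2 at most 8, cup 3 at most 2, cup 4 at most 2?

Without the upper bounds there are C(14,3) = 364 ways to split 11 among 4 cups.
Subtract solutions that violate a single cap (substitute x_i' = x_i − (cap_i+1)): x_1 ≥ 5 gives C(9,3) = 84; x_2 ≥ 9 gives C(5,3) = 10; x_3 ≥ 3 gives C(11,3) = 165; x_4 ≥ 3 gives C(11,3) = 165. Together 424.
Add back pairs where two caps are both exceeded: 0 + 20 + 20 + 0 + 0 + 56 = 96.
Subtract triples: 0 + 0 + 1 + 0 = 1.
By inclusion–exclusion the count is 364 − 424 + 96 − 1 = 35.

35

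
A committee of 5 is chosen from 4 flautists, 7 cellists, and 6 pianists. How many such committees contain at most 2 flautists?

5863

Split by how many flautists are chosen (0 through 2).
Sum: C(4,0)·C(13,5) + C(4,1)·C(13,4) + C(4,2)·C(13,3) = 1287 + 2860 + 1716 = 5863.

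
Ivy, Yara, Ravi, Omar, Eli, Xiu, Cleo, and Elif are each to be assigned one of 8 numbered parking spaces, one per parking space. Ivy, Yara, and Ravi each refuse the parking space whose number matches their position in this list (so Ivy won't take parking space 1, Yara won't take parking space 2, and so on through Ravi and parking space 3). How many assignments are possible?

Let Aᵢ (for i ∈ {1, 2, 3}) be the placements that put person i in their forbidden parking space. Any j of these fix j positions, leaving (8−j)! ways to fill the rest, and there are C(3,j) ways to pick which j.
By inclusion–exclusion, the number of valid placements is Σ_{j=0}^{3} (−1)^j C(3,j)·(8−j)!.
Computing: 40320 − 15120 + 2160 − 120 = 27240.

27240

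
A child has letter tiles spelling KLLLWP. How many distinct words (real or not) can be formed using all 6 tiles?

The 6 letters of KLLLWP have repeats: L appearing 3 times.
The number of distinct arrangements is 6!/(3!) = 720/6 = 120.

120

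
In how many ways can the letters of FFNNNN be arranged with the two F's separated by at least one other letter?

Total arrangements of FFNNNN: 6!/(4!·2!) = 15.
Arrangements with the F's together: treat FF as one letter, giving (5)!/(4!) = 5.
Subtracting, 15 − 5 = 10 arrangements keep the F's apart.

10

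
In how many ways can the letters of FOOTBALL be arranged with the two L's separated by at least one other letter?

Total arrangements of FOOTBALL: 8!/(2!·2!) = 10080.
Arrangements with the L's together: treat LL as one letter, giving (7)!/(2!) = 2520.
Subtracting, 10080 − 2520 = 7560 arrangements keep the L's apart.

7560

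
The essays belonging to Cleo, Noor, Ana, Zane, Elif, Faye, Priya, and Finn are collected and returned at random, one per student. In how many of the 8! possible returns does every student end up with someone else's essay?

This is the derangement count D_8: permutations of 8 items with no fixed point.
By inclusion–exclusion this is Σ_{j=0}^{8} (−1)^j C(8,j)·(8−j)!.
Computing: 40320 − 40320 + 20160 − 6720 + 1680 − 336 + 56 − 8 + 1 = 14833.

14833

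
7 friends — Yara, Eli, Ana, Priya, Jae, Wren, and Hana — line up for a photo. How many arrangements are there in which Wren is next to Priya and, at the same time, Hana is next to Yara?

480

Treat {Wren,Priya} as one block (2 orders) and {Hana,Yara} as another (2 orders).
That leaves 5 units to arrange: 2 × 2 × 5! = 4 × 120 = 480.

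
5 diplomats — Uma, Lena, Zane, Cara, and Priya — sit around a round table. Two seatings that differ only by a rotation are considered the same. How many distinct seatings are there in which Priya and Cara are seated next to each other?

12

Glue Priya and Cara into a block (2 internal orders). Seating 4 units around a circle gives (3)! arrangements.
So 2 × (3)! = 2 × 6 = 12.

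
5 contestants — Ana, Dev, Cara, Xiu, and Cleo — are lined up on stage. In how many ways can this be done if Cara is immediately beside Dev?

Treat {Cara, Dev} as a single unit. There are 4 units to order, and the pair itself can be ordered 2 ways.
So the count is 2·(4)! = 48.

48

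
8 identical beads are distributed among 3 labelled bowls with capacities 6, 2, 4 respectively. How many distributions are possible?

Without the upper bounds there are C(10,2) = 45 ways to split 8 among 3 bowls.
Subtract solutions that violate a single cap (substitute x_i' = x_i − (cap_i+1)): x_1 ≥ 7 gives C(3,2) = 3; x_2 ≥ 3 gives C(7,2) = 21; x_3 ≥ 5 gives C(5,2) = 10. Together 34.
Add back pairs where two caps are both exceeded: 0 + 0 + 1 = 1.
By inclusion–exclusion the count is 45 − 34 + 1 = 12.

12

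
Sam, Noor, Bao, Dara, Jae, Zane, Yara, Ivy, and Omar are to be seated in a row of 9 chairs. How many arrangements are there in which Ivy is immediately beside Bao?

80640

Place the 7 others and the Ivy-Bao pair as 8 objects in a line; the pair has 2 internal arrangements.
So the count is 2·(8)! = 80640.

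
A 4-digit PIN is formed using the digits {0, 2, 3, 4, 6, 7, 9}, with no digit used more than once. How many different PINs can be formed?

With no repetition, fill the 4 digits in order: 7 choices, then 6, down to 4.
That product is 7 × 6 × 5 × 4 = 840.

840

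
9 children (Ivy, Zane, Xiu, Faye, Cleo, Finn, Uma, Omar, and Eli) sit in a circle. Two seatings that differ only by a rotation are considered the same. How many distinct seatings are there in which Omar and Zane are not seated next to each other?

Without the restriction there are (8)! = 40320 seatings.
Seatings with Omar beside Zane: treat them as a block with 2 internal orders, giving 2 × (7)! = 10080.
Subtracting, 40320 − 10080 = 30240.

30240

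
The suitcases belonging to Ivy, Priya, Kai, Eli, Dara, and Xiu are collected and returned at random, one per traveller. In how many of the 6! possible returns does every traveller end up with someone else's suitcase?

265

Count assignments avoiding every fixed point. For any j of the 6 travellers fixed to their own suitcase, the other 6−j can be arranged in (6−j)! ways.
By inclusion–exclusion this is Σ_{j=0}^{6} (−1)^j C(6,j)·(6−j)!.
Computing: 720 − 720 + 360 − 120 + 30 − 6 + 1 = 265.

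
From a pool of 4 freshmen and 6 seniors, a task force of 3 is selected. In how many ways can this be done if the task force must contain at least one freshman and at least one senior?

Unrestricted: C(10,3) = 120 ways to pick any 3 of the 10.
Subtract selections that omit an entire group: no freshmen → C(6,3) = 20; no seniors → C(4,3) = 4.
Both groups omitted at once is impossible, so 120 − 24 = 96.

96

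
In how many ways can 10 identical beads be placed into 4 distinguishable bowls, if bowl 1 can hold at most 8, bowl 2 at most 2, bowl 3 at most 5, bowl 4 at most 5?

Ignoring the caps, the number of non-negative solutions to x_1+…+x_4 = 10 is C(13,3) = 286.
Subtract solutions that violate a single cap (substitute x_i' = x_i − (cap_i+1)): x_1 ≥ 9 gives C(4,3) = 4; x_2 ≥ 3 gives C(10,3) = 120; x_3 ≥ 6 gives C(7,3) = 35; x_4 ≥ 6 gives C(7,3) = 35. Together 194.
Add back pairs where two caps are both exceeded: 0 + 0 + 0 + 4 + 4 + 0 = 8.
By inclusion–exclusion the count is 286 − 194 + 8 = 100.

100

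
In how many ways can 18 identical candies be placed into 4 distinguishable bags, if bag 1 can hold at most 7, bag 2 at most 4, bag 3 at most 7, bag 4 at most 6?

Without the upper bounds there are C(21,3) = 1330 ways to split 18 among 4 bags.
Subtract solutions that violate a single cap (substitute x_i' = x_i − (cap_i+1)): x_1 ≥ 8 gives C(13,3) = 286; x_2 ≥ 5 gives C(16,3) = 560; x_3 ≥ 8 gives C(13,3) = 286; x_4 ≥ 7 gives C(14,3) = 364. Together 1496.
Add back pairs where two caps are both exceeded: 56 + 10 + 20 + 56 + 84 + 20 = 246.
By inclusion–exclusion the count is 1330 − 1496 + 246 = 80.

80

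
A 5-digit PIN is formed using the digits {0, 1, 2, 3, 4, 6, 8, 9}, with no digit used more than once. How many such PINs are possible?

This is a permutation of 5 out of 8: P(8,5) = 8!/3!.
8 × 7 × 6 × 5 × 4 = 6720.

6720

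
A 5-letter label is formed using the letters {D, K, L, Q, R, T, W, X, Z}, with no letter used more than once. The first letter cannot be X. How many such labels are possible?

13440

The first letter has 9−1 = 8 choices (anything except X).
The remaining 4 letters are filled from the other 8 symbols without repetition: 8 × 7 × 6 × 5 = 1680.
Total: 8 × 1680 = 13440.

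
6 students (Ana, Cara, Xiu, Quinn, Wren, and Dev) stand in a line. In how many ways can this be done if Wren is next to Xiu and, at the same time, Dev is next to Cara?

96

Treat {Wren,Xiu} as one block (2 orders) and {Dev,Cara} as another (2 orders).
That leaves 4 units to arrange: 2 × 2 × 4! = 4 × 24 = 96.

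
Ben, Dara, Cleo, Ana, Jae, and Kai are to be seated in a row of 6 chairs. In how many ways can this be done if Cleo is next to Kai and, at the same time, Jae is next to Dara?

96

Treat {Cleo,Kai} as one block (2 orders) and {Jae,Dara} as another (2 orders).
That leaves 4 units to arrange: 2 × 2 × 4! = 4 × 24 = 96.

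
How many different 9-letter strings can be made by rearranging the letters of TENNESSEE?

3780

Letter multiplicities in TENNESSEE: E×4, N×2, S×2, T×1.
Dividing 9! = 362880 by 4!·2!·2! = 96 for the repeated letters gives 3780.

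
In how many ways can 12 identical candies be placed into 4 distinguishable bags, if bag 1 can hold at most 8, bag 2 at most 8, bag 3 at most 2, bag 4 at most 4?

Without the upper bounds there are C(15,3) = 455 ways to split 12 among 4 bags.
Subtract solutions that violate a single cap (substitute x_i' = x_i − (cap_i+1)): x_1 ≥ 9 gives C(6,3) = 20; x_2 ≥ 9 gives C(6,3) = 20; x_3 ≥ 3 gives C(12,3) = 220; x_4 ≥ 5 gives C(10,3) = 120. Together 380.
Add back pairs where two caps are both exceeded: 0 + 1 + 0 + 1 + 0 + 35 = 37.
By inclusion–exclusion the count is 455 − 380 + 37 = 112.

112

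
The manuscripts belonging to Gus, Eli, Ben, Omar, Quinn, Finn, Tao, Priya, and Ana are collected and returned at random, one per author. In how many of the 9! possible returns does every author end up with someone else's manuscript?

Count assignments avoiding every fixed point. For any j of the 9 authors fixed to their own manuscript, the other 9−j can be arranged in (9−j)! ways.
By inclusion–exclusion this is Σ_{j=0}^{9} (−1)^j C(9,j)·(9−j)!.
Computing: 362880 − 362880 + 181440 − 60480 + 15120 − 3024 + 504 − 72 + 9 − 1 = 133496.

133496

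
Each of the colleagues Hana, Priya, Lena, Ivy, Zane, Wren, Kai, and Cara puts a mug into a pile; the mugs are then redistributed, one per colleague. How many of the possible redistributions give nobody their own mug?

14833

Let Aᵢ be the assignments in which colleague i gets their own mug. We want the size of the complement of A₁∪…∪A_8.
By inclusion–exclusion this is Σ_{j=0}^{8} (−1)^j C(8,j)·(8−j)!.
Computing: 40320 − 40320 + 20160 − 6720 + 1680 − 336 + 56 − 8 + 1 = 14833.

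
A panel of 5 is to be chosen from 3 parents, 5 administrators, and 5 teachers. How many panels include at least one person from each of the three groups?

925

Total 5-person selections from all 13: C(13,5) = 1287.
Subtract selections that omit an entire group: no parents → C(10,5) = 252; no administrators → C(8,5) = 56; no teachers → C(8,5) = 56.
Add back selections omitting two groups (i.e. drawn from a single group): C(3,5) + C(5,5) + C(5,5) = 2.
By inclusion–exclusion: 1287 − 364 + 2 = 925.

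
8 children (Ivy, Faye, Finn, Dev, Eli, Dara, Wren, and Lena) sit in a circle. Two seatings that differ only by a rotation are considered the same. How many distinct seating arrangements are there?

5040

Fix one person's seat to break rotational symmetry; the remaining 7 people can be arranged in (7)! = 5040 ways.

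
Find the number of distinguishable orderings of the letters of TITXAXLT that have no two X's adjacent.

There are 8!/(3!·2!) = 3360 arrangements of TITXAXLT in total.
If the two X's are adjacent, glue them into one block, leaving 7 items to arrange: (7)!/(3!) = 840 ways.
Hence 3360 − 840 = 2520.

2520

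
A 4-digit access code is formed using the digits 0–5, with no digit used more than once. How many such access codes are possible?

360

Choose and order 4 of the 6 symbols: the first digit has 6 options, the next 5, then 4, 3.
That product is 6 × 5 × 4 × 3 = 360.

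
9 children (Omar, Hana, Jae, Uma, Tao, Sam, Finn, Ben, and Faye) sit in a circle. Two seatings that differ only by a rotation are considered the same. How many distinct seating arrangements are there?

40320

Around a circle, 9 distinct people have 9!/9 = (8)! = 40320 rotationally distinct seatings.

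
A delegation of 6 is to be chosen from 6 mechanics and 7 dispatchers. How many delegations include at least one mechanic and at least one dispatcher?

1708

Total 6-person selections from all 13: C(13,6) = 1716.
Subtract selections that omit an entire group: no mechanics → C(7,6) = 7; no dispatchers → C(6,6) = 1.
Both groups omitted at once is impossible, so 1716 − 8 = 1708.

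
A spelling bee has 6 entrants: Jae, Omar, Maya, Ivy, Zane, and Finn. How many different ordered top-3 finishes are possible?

There are 6 choices for 1st place, 5 for 2nd, and 4 for 3rd.
That gives 6 × 5 × 4 = 120.

120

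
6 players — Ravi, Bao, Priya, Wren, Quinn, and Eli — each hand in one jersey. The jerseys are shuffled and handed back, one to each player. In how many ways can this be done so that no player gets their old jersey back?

265

This is the derangement count D_6: permutations of 6 items with no fixed point.
By inclusion–exclusion this is Σ_{j=0}^{6} (−1)^j C(6,j)·(6−j)!.
Computing: 720 − 720 + 360 − 120 + 30 − 6 + 1 = 265.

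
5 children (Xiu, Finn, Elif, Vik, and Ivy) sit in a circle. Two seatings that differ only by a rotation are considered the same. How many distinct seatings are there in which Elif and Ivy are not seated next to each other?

12

Without the restriction there are (4)! = 24 seatings.
Those with Elif next to Ivy: fuse the pair into one unit and seat 4 units around a circle — 2·(3)! = 12.
Subtracting, 24 − 12 = 12.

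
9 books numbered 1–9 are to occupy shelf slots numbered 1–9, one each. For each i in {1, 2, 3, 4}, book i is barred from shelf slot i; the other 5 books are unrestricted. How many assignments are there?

229080

Let Aᵢ (for 1 ≤ i ≤ 4) be the placements that put book i in its forbidden shelf slot. Any j of these fix j positions, leaving (9−j)! ways to fill the rest, and there are C(4,j) ways to pick which j.
By inclusion–exclusion, the number of valid placements is Σ_{j=0}^{4} (−1)^j C(4,j)·(9−j)!.
Computing: 362880 − 161280 + 30240 − 2880 + 120 = 229080.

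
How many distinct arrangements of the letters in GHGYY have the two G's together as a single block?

12

Treat the 2 copies of G as a single block. The multiset to arrange is then {GG, H, Y, Y}, 4 items in all.
That gives (4)!/(2!) = 12 arrangements.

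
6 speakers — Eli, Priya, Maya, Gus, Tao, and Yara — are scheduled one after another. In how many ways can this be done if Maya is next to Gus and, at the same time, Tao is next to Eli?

96

Treat {Maya,Gus} as one block (2 orders) and {Tao,Eli} as another (2 orders).
That leaves 4 units to arrange: 2 × 2 × 4! = 4 × 24 = 96.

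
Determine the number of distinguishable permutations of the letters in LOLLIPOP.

1680

The 8 letters of LOLLIPOP have repeats: L appearing 3 times, O appearing twice, and P appearing twice.
So there are 8! / (3!·2!·2!) = 1680 distinguishable arrangements.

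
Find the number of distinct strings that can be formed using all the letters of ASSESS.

The 6 letters of ASSESS have repeats: S appearing 4 times.
The number of distinct arrangements is 6!/(4!) = 720/24 = 30.

30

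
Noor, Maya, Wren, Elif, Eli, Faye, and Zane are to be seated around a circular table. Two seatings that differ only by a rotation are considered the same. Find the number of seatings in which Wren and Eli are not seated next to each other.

480

Without the restriction there are (6)! = 720 seatings.
Seatings with Wren beside Eli: treat them as a block with 2 internal orders, giving 2 × (5)! = 240.
Subtracting, 720 − 240 = 480.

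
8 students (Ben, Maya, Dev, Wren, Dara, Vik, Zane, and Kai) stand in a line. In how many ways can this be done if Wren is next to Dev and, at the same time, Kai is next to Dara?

Treat {Wren,Dev} as one block (2 orders) and {Kai,Dara} as another (2 orders).
That leaves 6 units to arrange: 2 × 2 × 6! = 4 × 720 = 2880.

2880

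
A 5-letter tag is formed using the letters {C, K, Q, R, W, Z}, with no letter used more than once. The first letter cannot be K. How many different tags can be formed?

The first letter has 6−1 = 5 choices (anything except K).
The remaining 4 letters are filled from the other 5 symbols without repetition: 5 × 4 × 3 × 2 = 120.
Total: 5 × 120 = 600.

600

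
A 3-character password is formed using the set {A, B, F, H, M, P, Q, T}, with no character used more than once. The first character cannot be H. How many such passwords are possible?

The first character has 8−1 = 7 choices (anything except H).
The remaining 2 characters are filled from the other 7 symbols without repetition: 7 × 6 = 42.
Total: 7 × 42 = 294.

294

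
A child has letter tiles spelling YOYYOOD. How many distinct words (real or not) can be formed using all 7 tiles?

140

The 7 letters of YOYYOOD have repeats: O appearing 3 times and Y appearing 3 times.
Dividing 7! = 5040 by 3!·3! = 36 for the repeated letters gives 140.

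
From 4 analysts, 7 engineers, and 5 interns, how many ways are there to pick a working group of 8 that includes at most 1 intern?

1815

Split by how many interns are chosen (0 through 1).
Sum: C(5,0)·C(11,8) + C(5,1)·C(11,7) = 165 + 1650 = 1815.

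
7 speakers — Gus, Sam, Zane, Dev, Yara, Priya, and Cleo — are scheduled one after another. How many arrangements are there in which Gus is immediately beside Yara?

Treat {Gus, Yara} as a single unit. There are 6 units to order, and the pair itself can be ordered 2 ways.
So the count is 2·(6)! = 1440.

1440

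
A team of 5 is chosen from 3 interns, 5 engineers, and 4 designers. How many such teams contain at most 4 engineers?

791

Split by how many engineers are chosen (0 through 4).
Sum: C(5,0)·C(7,5) + C(5,1)·C(7,4) + C(5,2)·C(7,3) + C(5,3)·C(7,2) + C(5,4)·C(7,1) = 21 + 175 + 350 + 210 + 35 = 791.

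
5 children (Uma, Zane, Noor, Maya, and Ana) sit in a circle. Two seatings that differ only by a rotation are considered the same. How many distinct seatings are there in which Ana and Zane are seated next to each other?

12

Glue Ana and Zane into a block (2 internal orders). Seating 4 units around a circle gives (3)! arrangements.
So 2 × (3)! = 2 × 6 = 12.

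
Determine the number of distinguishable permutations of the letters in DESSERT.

DESSERT has 7 letters with E appearing twice and S appearing twice.
Dividing 7! = 5040 by 2!·2! = 4 for the repeated letters gives 1260.

1260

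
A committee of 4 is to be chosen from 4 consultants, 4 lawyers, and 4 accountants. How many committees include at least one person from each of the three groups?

288

With no constraint there are C(12,4) = 495 possible selections.
Selections missing a whole group: no consultants → C(8,4) = 70; no lawyers → C(8,4) = 70; no accountants → C(8,4) = 70.
Add back selections omitting two groups (i.e. drawn from a single group): C(4,4) + C(4,4) + C(4,4) = 3.
By inclusion–exclusion: 495 − 210 + 3 = 288.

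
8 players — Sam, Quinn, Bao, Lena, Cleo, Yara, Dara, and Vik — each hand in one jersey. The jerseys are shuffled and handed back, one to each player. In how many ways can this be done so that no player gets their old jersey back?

Let Aᵢ be the assignments in which player i gets their old jersey. We want the size of the complement of A₁∪…∪A_8.
By inclusion–exclusion this is Σ_{j=0}^{8} (−1)^j C(8,j)·(8−j)!.
Computing: 40320 − 40320 + 20160 − 6720 + 1680 − 336 + 56 − 8 + 1 = 14833.

14833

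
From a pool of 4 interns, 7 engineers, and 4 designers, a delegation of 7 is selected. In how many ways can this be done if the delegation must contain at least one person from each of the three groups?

Total 7-person selections from all 15: C(15,7) = 6435.
Selections missing a whole group: no interns → C(11,7) = 330; no engineers → C(8,7) = 8; no designers → C(11,7) = 330.
Add back selections omitting two groups (i.e. drawn from a single group): C(4,7) + C(7,7) + C(4,7) = 1.
By inclusion–exclusion: 6435 − 668 + 1 = 5768.

5768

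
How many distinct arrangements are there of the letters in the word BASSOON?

BASSOON has 7 letters with O appearing twice and S appearing twice.
Dividing 7! = 5040 by 2!·2! = 4 for the repeated letters gives 1260.

1260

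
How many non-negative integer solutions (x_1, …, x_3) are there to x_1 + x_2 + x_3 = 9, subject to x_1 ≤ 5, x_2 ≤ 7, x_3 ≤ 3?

Without the upper bounds there are C(11,2) = 55 ways to split 9 among 3 variables.
Subtract solutions that violate a single cap (substitute x_i' = x_i − (cap_i+1)): x_1 ≥ 6 gives C(5,2) = 10; x_2 ≥ 8 gives C(3,2) = 3; x_3 ≥ 4 gives C(7,2) = 21. Together 34.
No two caps can be exceeded simultaneously, so the pair terms are all 0.
By inclusion–exclusion the count is 55 − 34 + 0 = 21.

21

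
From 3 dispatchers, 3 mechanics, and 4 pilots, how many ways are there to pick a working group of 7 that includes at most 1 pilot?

4

Split by how many pilots are chosen (0 through 1).
Sum: C(4,0)·C(6,7) + C(4,1)·C(6,6) = 0 + 4 = 4.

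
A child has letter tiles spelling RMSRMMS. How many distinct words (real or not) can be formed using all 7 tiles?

RMSRMMS has 7 letters with M appearing 3 times, R appearing twice, and S appearing twice.
The number of distinct arrangements is 7!/(3!·2!·2!) = 5040/24 = 210.

210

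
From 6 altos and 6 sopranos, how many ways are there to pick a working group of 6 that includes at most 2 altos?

262

Split by how many altos are chosen (0 through 2).
Sum: C(6,0)·C(6,6) + C(6,1)·C(6,5) + C(6,2)·C(6,4) = 1 + 36 + 225 = 262.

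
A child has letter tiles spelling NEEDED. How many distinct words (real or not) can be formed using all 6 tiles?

60

The 6 letters of NEEDED have repeats: D appearing twice and E appearing 3 times.
So there are 6! / (3!·2!) = 60 distinguishable arrangements.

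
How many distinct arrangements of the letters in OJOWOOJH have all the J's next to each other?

Treat the 2 copies of J as a single block. The multiset to arrange is then {JJ, H, O, O, O, O, W}, 7 items in all.
That gives (7)!/(4!) = 210 arrangements.

210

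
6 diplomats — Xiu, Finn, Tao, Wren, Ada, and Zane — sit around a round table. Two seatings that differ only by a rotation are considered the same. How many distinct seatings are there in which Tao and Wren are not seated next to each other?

72

Without the restriction there are (5)! = 120 seatings.
Those with Tao next to Wren: fuse the pair into one unit and seat 5 units around a circle — 2·(4)! = 48.
Subtracting, 120 − 48 = 72.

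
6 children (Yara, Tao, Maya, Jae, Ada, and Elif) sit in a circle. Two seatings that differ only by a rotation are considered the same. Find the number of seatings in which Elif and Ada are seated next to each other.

Treat {Elif, Ada} as one unit (2 internal orders) and seat the resulting 5 units around the table: (4)! circular arrangements.
So 2 × (4)! = 2 × 24 = 48.

48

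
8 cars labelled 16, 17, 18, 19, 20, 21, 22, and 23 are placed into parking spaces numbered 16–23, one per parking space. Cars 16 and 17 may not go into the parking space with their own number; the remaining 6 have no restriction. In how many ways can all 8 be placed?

30960

Let Aᵢ (for i ∈ {16, 17}) be the placements that put car i in its forbidden parking space. Any j of these fix j positions, leaving (8−j)! ways to fill the rest, and there are C(2,j) ways to pick which j.
By inclusion–exclusion, the number of valid placements is Σ_{j=0}^{2} (−1)^j C(2,j)·(8−j)!.
Computing: 40320 − 10080 + 720 = 30960.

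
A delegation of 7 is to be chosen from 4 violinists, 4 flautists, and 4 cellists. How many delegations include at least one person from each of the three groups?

Unrestricted: C(12,7) = 792 ways to pick any 7 of the 12.
Subtract selections that omit an entire group: no violinists → C(8,7) = 8; no flautists → C(8,7) = 8; no cellists → C(8,7) = 8.
Add back selections omitting two groups (i.e. drawn from a single group): C(4,7) + C(4,7) + C(4,7) = 0.
By inclusion–exclusion: 792 − 24 + 0 = 768.

768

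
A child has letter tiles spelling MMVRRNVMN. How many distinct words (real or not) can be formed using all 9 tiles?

7560

Letter multiplicities in MMVRRNVMN: M×3, N×2, R×2, V×2.
Dividing 9! = 362880 by 3!·2!·2!·2! = 48 for the repeated letters gives 7560.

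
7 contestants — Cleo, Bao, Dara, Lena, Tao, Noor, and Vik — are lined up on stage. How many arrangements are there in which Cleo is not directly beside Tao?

There are 7! = 5040 arrangements in all. If Cleo and Tao are adjacent, merging them into one block gives 2·(6)! = 1440 arrangements.
Complementary counting: 5040 − 1440 = 3600.

3600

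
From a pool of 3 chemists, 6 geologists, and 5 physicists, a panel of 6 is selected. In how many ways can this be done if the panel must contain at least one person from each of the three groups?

2430

Unrestricted: C(14,6) = 3003 ways to pick any 6 of the 14.
Selections missing a whole group: no chemists → C(11,6) = 462; no geologists → C(8,6) = 28; no physicists → C(9,6) = 84.
Add back selections omitting two groups (i.e. drawn from a single group): C(3,6) + C(6,6) + C(5,6) = 1.
By inclusion–exclusion: 3003 − 574 + 1 = 2430.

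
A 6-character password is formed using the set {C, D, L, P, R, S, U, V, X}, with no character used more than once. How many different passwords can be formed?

60480

With no repetition, fill the 6 characters in order: 9 choices, then 8, down to 4.
9 × 8 × 7 × 6 × 5 × 4 = 60480.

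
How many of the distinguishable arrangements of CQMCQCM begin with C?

90

Fix C in the first position and arrange the remaining 6 letters.
Those 6 letters have C appearing twice, M appearing twice, and Q appearing twice, giving (6)!/(2!·2!·2!) = 90.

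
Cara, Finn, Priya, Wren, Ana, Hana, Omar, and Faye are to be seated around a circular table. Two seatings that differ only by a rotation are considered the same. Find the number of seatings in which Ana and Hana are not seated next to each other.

Without the restriction there are (7)! = 5040 seatings.
Those with Ana next to Hana: fuse the pair into one unit and seat 7 units around a circle — 2·(6)! = 1440.
Subtracting, 5040 − 1440 = 3600.

3600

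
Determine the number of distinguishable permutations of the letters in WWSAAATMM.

15120

The 9 letters of WWSAAATMM have repeats: A appearing 3 times, M appearing twice, and W appearing twice.
The number of distinct arrangements is 9!/(3!·2!·2!) = 362880/24 = 15120.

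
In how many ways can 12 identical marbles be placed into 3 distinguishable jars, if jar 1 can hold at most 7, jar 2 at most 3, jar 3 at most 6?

14

By stars and bars, unrestricted non-negative solutions to x_1+…+x_3 = 12 number C(12+2,2) = 91.
Subtract solutions that violate a single cap (substitute x_i' = x_i − (cap_i+1)): x_1 ≥ 8 gives C(6,2) = 15; x_2 ≥ 4 gives C(10,2) = 45; x_3 ≥ 7 gives C(7,2) = 21. Together 81.
Add back pairs where two caps are both exceeded: 1 + 0 + 3 = 4.
By inclusion–exclusion the count is 91 − 81 + 4 = 14.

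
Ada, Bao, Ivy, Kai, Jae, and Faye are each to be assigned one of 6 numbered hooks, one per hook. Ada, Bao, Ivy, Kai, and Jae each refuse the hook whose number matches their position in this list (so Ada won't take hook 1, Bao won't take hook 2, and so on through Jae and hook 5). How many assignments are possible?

309

Let Aᵢ (for 1 ≤ i ≤ 5) be the placements that put person i in their forbidden hook. Any j of these fix j positions, leaving (6−j)! ways to fill the rest, and there are C(5,j) ways to pick which j.
By inclusion–exclusion, the number of valid placements is Σ_{j=0}^{5} (−1)^j C(5,j)·(6−j)!.
Computing: 720 − 600 + 240 − 60 + 10 − 1 = 309.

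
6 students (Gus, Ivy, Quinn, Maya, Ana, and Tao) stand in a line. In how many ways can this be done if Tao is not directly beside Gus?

480

There are 6! = 720 arrangements in all. If Tao and Gus are adjacent, merging them into one block gives 2·(5)! = 240 arrangements.
Complementary counting: 720 − 240 = 480.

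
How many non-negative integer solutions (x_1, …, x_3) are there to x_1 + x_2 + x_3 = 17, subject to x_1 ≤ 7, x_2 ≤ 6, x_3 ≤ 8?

Without the upper bounds there are C(19,2) = 171 ways to split 17 among 3 variables.
Subtract solutions that violate a single cap (substitute x_i' = x_i − (cap_i+1)): x_1 ≥ 8 gives C(11,2) = 55; x_2 ≥ 7 gives C(12,2) = 66; x_3 ≥ 9 gives C(10,2) = 45. Together 166.
Add back pairs where two caps are both exceeded: 6 + 1 + 3 = 10.
By inclusion–exclusion the count is 171 − 166 + 10 = 15.

15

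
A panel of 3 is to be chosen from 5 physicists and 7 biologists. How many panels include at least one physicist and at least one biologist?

175

With no constraint there are C(12,3) = 220 possible selections.
Selections missing a whole group: no physicists → C(7,3) = 35; no biologists → C(5,3) = 10.
Both groups omitted at once is impossible, so 220 − 45 = 175.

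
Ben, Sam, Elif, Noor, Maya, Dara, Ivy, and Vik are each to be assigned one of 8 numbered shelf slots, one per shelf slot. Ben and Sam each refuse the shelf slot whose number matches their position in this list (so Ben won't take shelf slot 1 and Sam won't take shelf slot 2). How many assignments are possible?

Let Aᵢ (for i ∈ {1, 2}) be the placements that put person i in their forbidden shelf slot. Any j of these fix j positions, leaving (8−j)! ways to fill the rest, and there are C(2,j) ways to pick which j.
By inclusion–exclusion, the number of valid placements is Σ_{j=0}^{2} (−1)^j C(2,j)·(8−j)!.
Computing: 40320 − 10080 + 720 = 30960.

30960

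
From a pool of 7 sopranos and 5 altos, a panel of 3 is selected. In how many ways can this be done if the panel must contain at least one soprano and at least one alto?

Total 3-person selections from all 12: C(12,3) = 220.
Selections missing a whole group: no sopranos → C(5,3) = 10; no altos → C(7,3) = 35.
Both groups omitted at once is impossible, so 220 − 45 = 175.

175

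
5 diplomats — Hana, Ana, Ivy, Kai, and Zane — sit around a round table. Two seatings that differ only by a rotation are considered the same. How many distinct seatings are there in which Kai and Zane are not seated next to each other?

All circular seatings of 5 people number (4)! = 24.
Seatings with Kai beside Zane: treat them as a block with 2 internal orders, giving 2 × (3)! = 12.
Subtracting, 24 − 12 = 12.

12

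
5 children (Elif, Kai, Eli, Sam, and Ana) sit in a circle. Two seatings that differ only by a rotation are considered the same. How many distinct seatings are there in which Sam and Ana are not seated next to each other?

All circular seatings of 5 people number (4)! = 24.
Seatings with Sam beside Ana: treat them as a block with 2 internal orders, giving 2 × (3)! = 12.
Subtracting, 24 − 12 = 12.

12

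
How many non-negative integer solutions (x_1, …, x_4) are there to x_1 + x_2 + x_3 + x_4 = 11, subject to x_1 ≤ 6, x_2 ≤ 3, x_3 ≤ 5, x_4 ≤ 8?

Without the upper bounds there are C(14,3) = 364 ways to split 11 among 4 variables.
Subtract solutions that violate a single cap (substitute x_i' = x_i − (cap_i+1)): x_1 ≥ 7 gives C(7,3) = 35; x_2 ≥ 4 gives C(10,3) = 120; x_3 ≥ 6 gives C(8,3) = 56; x_4 ≥ 9 gives C(5,3) = 10. Together 221.
Add back pairs where two caps are both exceeded: 1 + 0 + 0 + 4 + 0 + 0 = 5.
By inclusion–exclusion the count is 364 − 221 + 5 = 148.

148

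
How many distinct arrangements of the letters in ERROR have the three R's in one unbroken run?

6

Treat the 3 copies of R as a single block. The multiset to arrange is then {RRR, E, O}, 3 items in all.
All 3 items are distinct, so there are (3)! = 6 arrangements.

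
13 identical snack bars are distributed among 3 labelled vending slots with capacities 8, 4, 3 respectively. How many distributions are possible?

Ignoring the caps, the number of non-negative solutions to x_1+…+x_3 = 13 is C(15,2) = 105.
Subtract solutions that violate a single cap (substitute x_i' = x_i − (cap_i+1)): x_1 ≥ 9 gives C(6,2) = 15; x_2 ≥ 5 gives C(10,2) = 45; x_3 ≥ 4 gives C(11,2) = 55. Together 115.
Add back pairs where two caps are both exceeded: 0 + 1 + 15 = 16.
By inclusion–exclusion the count is 105 − 115 + 16 = 6.

6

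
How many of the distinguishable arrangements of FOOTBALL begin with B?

1260

Fix B in the first position and arrange the remaining 7 letters.
Those 7 letters have L appearing twice and O appearing twice, giving (7)!/(2!·2!) = 1260.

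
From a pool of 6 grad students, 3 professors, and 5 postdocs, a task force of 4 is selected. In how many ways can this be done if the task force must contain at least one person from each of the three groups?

495

Total 4-person selections from all 14: C(14,4) = 1001.
Selections missing a whole group: no grad students → C(8,4) = 70; no professors → C(11,4) = 330; no postdocs → C(9,4) = 126.
Add back selections omitting two groups (i.e. drawn from a single group): C(6,4) + C(3,4) + C(5,4) = 20.
By inclusion–exclusion: 1001 − 526 + 20 = 495.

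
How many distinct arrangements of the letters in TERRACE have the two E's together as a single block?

360

Treat the 2 copies of E as a single block. The multiset to arrange is then {EE, A, C, R, R, T}, 6 items in all.
That gives (6)!/(2!) = 360 arrangements.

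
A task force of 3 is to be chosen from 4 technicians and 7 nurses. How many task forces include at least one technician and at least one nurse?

Unrestricted: C(11,3) = 165 ways to pick any 3 of the 11.
Selections missing a whole group: no technicians → C(7,3) = 35; no nurses → C(4,3) = 4.
Both groups omitted at once is impossible, so 165 − 39 = 126.

126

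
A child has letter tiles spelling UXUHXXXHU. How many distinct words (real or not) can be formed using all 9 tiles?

Letter multiplicities in UXUHXXXHU: H×2, U×3, X×4.
So there are 9! / (4!·3!·2!) = 1260 distinguishable arrangements.

1260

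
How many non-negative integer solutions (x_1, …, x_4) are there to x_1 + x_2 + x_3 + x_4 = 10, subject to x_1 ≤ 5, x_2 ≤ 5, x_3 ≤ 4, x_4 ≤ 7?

Ignoring the caps, the number of non-negative solutions to x_1+…+x_4 = 10 is C(13,3) = 286.
Subtract solutions that violate a single cap (substitute x_i' = x_i − (cap_i+1)): x_1 ≥ 6 gives C(7,3) = 35; x_2 ≥ 6 gives C(7,3) = 35; x_3 ≥ 5 gives C(8,3) = 56; x_4 ≥ 8 gives C(5,3) = 10. Together 136.
No two caps can be exceeded simultaneously, so the pair terms are all 0.
By inclusion–exclusion the count is 286 − 136 + 0 = 150.

150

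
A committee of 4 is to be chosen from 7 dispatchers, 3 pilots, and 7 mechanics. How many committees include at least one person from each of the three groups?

1029

With no constraint there are C(17,4) = 2380 possible selections.
Selections missing a whole group: no dispatchers → C(10,4) = 210; no pilots → C(14,4) = 1001; no mechanics → C(10,4) = 210.
Add back selections omitting two groups (i.e. drawn from a single group): C(7,4) + C(3,4) + C(7,4) = 70.
By inclusion–exclusion: 2380 − 1421 + 70 = 1029.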